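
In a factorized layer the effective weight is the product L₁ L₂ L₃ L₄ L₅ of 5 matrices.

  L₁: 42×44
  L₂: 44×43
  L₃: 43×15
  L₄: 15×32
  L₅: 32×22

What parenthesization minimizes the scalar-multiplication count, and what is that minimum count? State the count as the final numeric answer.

80520

Adjacent pairs: L₁L₂ = 42·44·43 = 79464; L₂L₃ = 44·43·15 = 28380; L₃L₄ = 43·15·32 = 20640; L₄L₅ = 15·32·22 = 10560.
Length 3: L₁..L₃: k=1: 0+28380+42·44·15=56100; k=2: 79464+0+42·43·15=106554 → min 56100 | L₂..L₄: k=2: 0+20640+44·43·32=81184; k=3: 28380+0+44·15·32=49500 → min 49500 | L₃..L₅: k=3: 0+10560+43·15·22=24750; k=4: 20640+0+43·32·22=50912 → min 24750.
Length 4: L₁..L₄: k=1: 0+49500+42·44·32=108636; k=2: 79464+20640+42·43·32=157896; k=3: 56100+0+42·15·32=76260 → min 76260 | L₂..L₅: k=2: 0+24750+44·43·22=66374; k=3: 28380+10560+44·15·22=53460; k=4: 49500+0+44·32·22=80476 → min 53460.
Length 5: L₁..L₅: k=1: 0+53460+42·44·22=94116; k=2: 79464+24750+42·43·22=143946; k=3: 56100+10560+42·15·22=80520; k=4: 76260+0+42·32·22=105828 → min 80520.
Optimal parenthesization: ((L₁ (L₂ L₃)) (L₄ L₅)) with cost 80520.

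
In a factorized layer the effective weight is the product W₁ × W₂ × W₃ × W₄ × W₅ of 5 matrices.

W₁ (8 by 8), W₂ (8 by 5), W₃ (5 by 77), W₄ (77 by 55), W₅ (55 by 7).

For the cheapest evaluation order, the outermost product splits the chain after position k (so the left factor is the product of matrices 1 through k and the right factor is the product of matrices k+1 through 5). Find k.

Adjacent pairs: W₁W₂ = 8·8·5 = 320; W₂W₃ = 8·5·77 = 3080; W₃W₄ = 5·77·55 = 21175; W₄W₅ = 77·55·7 = 29645.
Length 3: W₁..W₃: k=1: 0+3080+8·8·77=8008; k=2: 320+0+8·5·77=3400 → min 3400 | W₂..W₄: k=2: 0+21175+8·5·55=23375; k=3: 3080+0+8·77·55=36960 → min 23375 | W₃..W₅: k=3: 0+29645+5·77·7=32340; k=4: 21175+0+5·55·7=23100 → min 23100.
Length 4: W₁..W₄: k=1: 0+23375+8·8·55=26895; k=2: 320+21175+8·5·55=23695; k=3: 3400+0+8·77·55=37280 → min 23695 | W₂..W₅: k=2: 0+23100+8·5·7=23380; k=3: 3080+29645+8·77·7=37037; k=4: 23375+0+8·55·7=26455 → min 23380.
Top-level splits: k=1: (W₁..W₁)·(W₂..W₅) → 0+23380+8·8·7 = 23828; k=2: (W₁..W₂)·(W₃..W₅) → 320+23100+8·5·7 = 23700; k=3: (W₁..W₃)·(W₄..W₅) → 3400+29645+8·77·7 = 37357; k=4: (W₁..W₄)·(W₅..W₅) → 23695+0+8·55·7 = 26775.
Best split is after W₂, i.e. k = 2.

2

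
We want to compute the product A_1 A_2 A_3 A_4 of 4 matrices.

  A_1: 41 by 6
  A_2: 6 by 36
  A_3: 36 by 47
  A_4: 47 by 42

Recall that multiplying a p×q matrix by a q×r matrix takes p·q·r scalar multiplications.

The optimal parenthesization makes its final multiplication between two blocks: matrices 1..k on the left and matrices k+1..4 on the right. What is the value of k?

1

Adjacent pairs: A_1A_2 = 41·6·36 = 8856; A_2A_3 = 6·36·47 = 10152; A_3A_4 = 36·47·42 = 71064.
Length 3: A_1..A_3: k=1: 0+10152+41·6·47=21714; k=2: 8856+0+41·36·47=78228 → min 21714 | A_2..A_4: k=2: 0+71064+6·36·42=80136; k=3: 10152+0+6·47·42=21996 → min 21996.
Top-level splits: k=1: (A_1..A_1)·(A_2..A_4) → 0+21996+41·6·42 = 32328; k=2: (A_1..A_2)·(A_3..A_4) → 8856+71064+41·36·42 = 141912; k=3: (A_1..A_3)·(A_4..A_4) → 21714+0+41·47·42 = 102648.
Best split is after A_1, i.e. k = 1.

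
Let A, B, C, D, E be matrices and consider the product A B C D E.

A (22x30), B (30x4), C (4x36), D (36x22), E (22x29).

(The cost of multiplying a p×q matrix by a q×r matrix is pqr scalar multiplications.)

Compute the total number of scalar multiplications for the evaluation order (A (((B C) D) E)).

(B C): 30×4 by 4×36 → 30×36, cost 30·4·36 = 4320
((B C) D): 30×36 by 36×22 → 30×22, cost 30·36·22 = 23760; cumulative 28080
(((B C) D) E): 30×22 by 22×29 → 30×29, cost 30·22·29 = 19140; cumulative 47220
(A (((B C) D) E)): 22×30 by 30×29 → 22×29, cost 22·30·29 = 19140; cumulative 66360
Total: 66360 scalar multiplications.

66360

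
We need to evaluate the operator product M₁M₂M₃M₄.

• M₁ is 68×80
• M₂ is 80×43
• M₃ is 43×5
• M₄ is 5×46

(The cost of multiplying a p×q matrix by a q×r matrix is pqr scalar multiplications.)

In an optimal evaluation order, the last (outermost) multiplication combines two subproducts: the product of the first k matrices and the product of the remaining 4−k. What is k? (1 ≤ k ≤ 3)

Adjacent pairs: M₁M₂ = 68·80·43 = 233920; M₂M₃ = 80·43·5 = 17200; M₃M₄ = 43·5·46 = 9890.
Length 3: M₁..M₃: k=1: 0+17200+68·80·5=44400; k=2: 233920+0+68·43·5=248540 → min 44400 | M₂..M₄: k=2: 0+9890+80·43·46=168130; k=3: 17200+0+80·5·46=35600 → min 35600.
Top-level splits: k=1: (M₁..M₁)·(M₂..M₄) → 0+35600+68·80·46 = 285840; k=2: (M₁..M₂)·(M₃..M₄) → 233920+9890+68·43·46 = 378314; k=3: (M₁..M₃)·(M₄..M₄) → 44400+0+68·5·46 = 60040.
Best split is after M₃, i.e. k = 3.

3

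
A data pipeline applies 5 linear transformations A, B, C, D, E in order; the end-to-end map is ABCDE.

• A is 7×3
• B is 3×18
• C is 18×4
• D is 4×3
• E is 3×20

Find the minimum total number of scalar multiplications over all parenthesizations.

Adjacent pairs: AB = 7·3·18 = 378; BC = 3·18·4 = 216; CD = 18·4·3 = 216; DE = 4·3·20 = 240.
Length 3: A..C: k=1: 0+216+7·3·4=300; k=2: 378+0+7·18·4=882 → min 300 | B..D: k=2: 0+216+3·18·3=378; k=3: 216+0+3·4·3=252 → min 252 | C..E: k=3: 0+240+18·4·20=1680; k=4: 216+0+18·3·20=1296 → min 1296.
Length 4: A..D: k=1: 0+252+7·3·3=315; k=2: 378+216+7·18·3=972; k=3: 300+0+7·4·3=384 → min 315 | B..E: k=2: 0+1296+3·18·20=2376; k=3: 216+240+3·4·20=696; k=4: 252+0+3·3·20=432 → min 432.
Length 5: A..E: k=1: 0+432+7·3·20=852; k=2: 378+1296+7·18·20=4194; k=3: 300+240+7·4·20=1100; k=4: 315+0+7·3·20=735 → min 735.
Optimal order: ((A((BC)D))E) with cost 735.

735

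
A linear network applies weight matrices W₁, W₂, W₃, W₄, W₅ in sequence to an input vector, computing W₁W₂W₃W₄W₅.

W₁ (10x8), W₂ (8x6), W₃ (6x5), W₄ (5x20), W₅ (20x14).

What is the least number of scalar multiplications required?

Adjacent pairs: W₁W₂ = 10·8·6 = 480; W₂W₃ = 8·6·5 = 240; W₃W₄ = 6·5·20 = 600; W₄W₅ = 5·20·14 = 1400.
Length 3: W₁..W₃: k=1: 0+240+10·8·5=640; k=2: 480+0+10·6·5=780 → min 640 | W₂..W₄: k=2: 0+600+8·6·20=1560; k=3: 240+0+8·5·20=1040 → min 1040 | W₃..W₅: k=3: 0+1400+6·5·14=1820; k=4: 600+0+6·20·14=2280 → min 1820.
Length 4: W₁..W₄: k=1: 0+1040+10·8·20=2640; k=2: 480+600+10·6·20=2280; k=3: 640+0+10·5·20=1640 → min 1640 | W₂..W₅: k=2: 0+1820+8·6·14=2492; k=3: 240+1400+8·5·14=2200; k=4: 1040+0+8·20·14=3280 → min 2200.
Length 5: W₁..W₅: k=1: 0+2200+10·8·14=3320; k=2: 480+1820+10·6·14=3140; k=3: 640+1400+10·5·14=2740; k=4: 1640+0+10·20·14=4440 → min 2740.
Optimal order: ((W₁(W₂W₃))(W₄W₅)) with cost 2740.

2740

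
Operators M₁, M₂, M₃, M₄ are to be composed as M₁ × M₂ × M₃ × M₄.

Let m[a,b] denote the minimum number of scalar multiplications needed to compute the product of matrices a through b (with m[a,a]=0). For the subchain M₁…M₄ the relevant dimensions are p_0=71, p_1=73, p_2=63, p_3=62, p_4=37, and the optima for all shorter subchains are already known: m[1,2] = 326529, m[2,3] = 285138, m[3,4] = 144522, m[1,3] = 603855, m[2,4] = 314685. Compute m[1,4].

m[1,4] = min over k∈[1,3] of m[1,k]+m[k+1,4]+p_{0}·p_k·p_{4}.
k=1: 0 + 314685 + 71·73·37 = 506456; k=2: 326529 + 144522 + 71·63·37 = 636552; k=3: 603855 + 0 + 71·62·37 = 766729.
Minimum: 506456 at k=1.

506456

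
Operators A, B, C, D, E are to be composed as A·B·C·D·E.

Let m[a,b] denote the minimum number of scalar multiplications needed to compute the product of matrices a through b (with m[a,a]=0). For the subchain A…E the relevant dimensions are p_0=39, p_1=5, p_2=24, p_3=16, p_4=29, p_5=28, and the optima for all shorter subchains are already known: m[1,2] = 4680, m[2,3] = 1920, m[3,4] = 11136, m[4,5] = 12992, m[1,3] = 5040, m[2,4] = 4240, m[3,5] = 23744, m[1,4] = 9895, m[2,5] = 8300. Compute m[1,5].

m[1,5] = min over k∈[1,4] of m[1,k]+m[k+1,5]+p_{0}·p_k·p_{5}.
k=1: 0 + 8300 + 39·5·28 = 13760; k=2: 4680 + 23744 + 39·24·28 = 54632; k=3: 5040 + 12992 + 39·16·28 = 35504; k=4: 9895 + 0 + 39·29·28 = 41563.
Minimum: 13760 at k=1.

13760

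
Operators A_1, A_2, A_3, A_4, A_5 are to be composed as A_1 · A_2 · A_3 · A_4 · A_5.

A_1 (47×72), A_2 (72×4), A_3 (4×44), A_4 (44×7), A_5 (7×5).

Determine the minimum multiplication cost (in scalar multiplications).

15848

Adjacent pairs: A_1A_2 = 47·72·4 = 13536; A_2A_3 = 72·4·44 = 12672; A_3A_4 = 4·44·7 = 1232; A_4A_5 = 44·7·5 = 1540.
Length 3: A_1..A_3: k=1: 0+12672+47·72·44=161568; k=2: 13536+0+47·4·44=21808 → min 21808 | A_2..A_4: k=2: 0+1232+72·4·7=3248; k=3: 12672+0+72·44·7=34848 → min 3248 | A_3..A_5: k=3: 0+1540+4·44·5=2420; k=4: 1232+0+4·7·5=1372 → min 1372.
Length 4: A_1..A_4: k=1: 0+3248+47·72·7=26936; k=2: 13536+1232+47·4·7=16084; k=3: 21808+0+47·44·7=36284 → min 16084 | A_2..A_5: k=2: 0+1372+72·4·5=2812; k=3: 12672+1540+72·44·5=30052; k=4: 3248+0+72·7·5=5768 → min 2812.
Length 5: A_1..A_5: k=1: 0+2812+47·72·5=19732; k=2: 13536+1372+47·4·5=15848; k=3: 21808+1540+47·44·5=33688; k=4: 16084+0+47·7·5=17729 → min 15848.
Optimal order: ((A_1 · A_2) · ((A_3 · A_4) · A_5)) with cost 15848.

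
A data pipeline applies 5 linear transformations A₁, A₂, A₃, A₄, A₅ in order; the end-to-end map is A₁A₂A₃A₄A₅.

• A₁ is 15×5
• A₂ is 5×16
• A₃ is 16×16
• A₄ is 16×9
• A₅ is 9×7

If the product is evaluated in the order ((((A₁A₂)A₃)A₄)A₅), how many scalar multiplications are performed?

(A₁A₂): 15×5 by 5×16 → 15×16, cost 15·5·16 = 1200
((A₁A₂)A₃): 15×16 by 16×16 → 15×16, cost 15·16·16 = 3840; cumulative 5040
(((A₁A₂)A₃)A₄): 15×16 by 16×9 → 15×9, cost 15·16·9 = 2160; cumulative 7200
((((A₁A₂)A₃)A₄)A₅): 15×9 by 9×7 → 15×7, cost 15·9·7 = 945; cumulative 8145
Total: 8145 scalar multiplications.

8145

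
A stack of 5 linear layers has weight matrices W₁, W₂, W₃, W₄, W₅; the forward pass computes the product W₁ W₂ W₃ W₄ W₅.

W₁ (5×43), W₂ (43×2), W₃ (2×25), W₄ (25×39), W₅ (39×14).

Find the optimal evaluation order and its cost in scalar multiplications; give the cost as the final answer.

Adjacent pairs: W₁W₂ = 5·43·2 = 430; W₂W₃ = 43·2·25 = 2150; W₃W₄ = 2·25·39 = 1950; W₄W₅ = 25·39·14 = 13650.
Length 3: W₁..W₃: k=1: 0+2150+5·43·25=7525; k=2: 430+0+5·2·25=680 → min 680 | W₂..W₄: k=2: 0+1950+43·2·39=5304; k=3: 2150+0+43·25·39=44075 → min 5304 | W₃..W₅: k=3: 0+13650+2·25·14=14350; k=4: 1950+0+2·39·14=3042 → min 3042.
Length 4: W₁..W₄: k=1: 0+5304+5·43·39=13689; k=2: 430+1950+5·2·39=2770; k=3: 680+0+5·25·39=5555 → min 2770 | W₂..W₅: k=2: 0+3042+43·2·14=4246; k=3: 2150+13650+43·25·14=30850; k=4: 5304+0+43·39·14=28782 → min 4246.
Length 5: W₁..W₅: k=1: 0+4246+5·43·14=7256; k=2: 430+3042+5·2·14=3612; k=3: 680+13650+5·25·14=16080; k=4: 2770+0+5·39·14=5500 → min 3612.
Optimal parenthesization: ((W₁ W₂) ((W₃ W₄) W₅)) with cost 3612.

3612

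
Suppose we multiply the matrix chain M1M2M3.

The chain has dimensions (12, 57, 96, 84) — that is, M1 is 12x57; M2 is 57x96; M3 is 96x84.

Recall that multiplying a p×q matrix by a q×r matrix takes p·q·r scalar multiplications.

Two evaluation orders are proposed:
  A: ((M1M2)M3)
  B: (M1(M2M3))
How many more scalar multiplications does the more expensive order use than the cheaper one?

Order A = ((M1M2)M3): (M1M2): 12×57 by 57×96 → 12×96, cost 12·57·96 = 65664; ((M1M2)M3): 12×96 by 96×84 → 12×84, cost 12·96·84 = 96768; cumulative 162432. Total 162432.
Order B = (M1(M2M3)): (M2M3): 57×96 by 96×84 → 57×84, cost 57·96·84 = 459648; (M1(M2M3)): 12×57 by 57×84 → 12×84, cost 12·57·84 = 57456; cumulative 517104. Total 517104.
Difference: |162432 − 517104| = 354672.

354672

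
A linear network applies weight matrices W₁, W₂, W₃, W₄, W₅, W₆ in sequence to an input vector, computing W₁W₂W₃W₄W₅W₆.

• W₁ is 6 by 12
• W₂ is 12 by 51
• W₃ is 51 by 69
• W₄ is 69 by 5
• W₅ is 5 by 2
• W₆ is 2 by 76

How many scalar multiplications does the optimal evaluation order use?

Adjacent pairs: W₁W₂ = 6·12·51 = 3672; W₂W₃ = 12·51·69 = 42228; W₃W₄ = 51·69·5 = 17595; W₄W₅ = 69·5·2 = 690; W₅W₆ = 5·2·76 = 760.
Length 3: W₁..W₃: k=1: 0+42228+6·12·69=47196; k=2: 3672+0+6·51·69=24786 → min 24786 | W₂..W₄: k=2: 0+17595+12·51·5=20655; k=3: 42228+0+12·69·5=46368 → min 20655 | W₃..W₅: k=3: 0+690+51·69·2=7728; k=4: 17595+0+51·5·2=18105 → min 7728 | W₄..W₆: k=4: 0+760+69·5·76=26980; k=5: 690+0+69·2·76=11178 → min 11178.
Length 4: W₁..W₄: k=1: 0+20655+6·12·5=21015; k=2: 3672+17595+6·51·5=22797; k=3: 24786+0+6·69·5=26856 → min 21015 | W₂..W₅: k=2: 0+7728+12·51·2=8952; k=3: 42228+690+12·69·2=44574; k=4: 20655+0+12·5·2=20775 → min 8952 | W₃..W₆: k=3: 0+11178+51·69·76=278622; k=4: 17595+760+51·5·76=37735; k=5: 7728+0+51·2·76=15480 → min 15480.
Length 5: W₁..W₅: k=1: 0+8952+6·12·2=9096; k=2: 3672+7728+6·51·2=12012; k=3: 24786+690+6·69·2=26304; k=4: 21015+0+6·5·2=21075 → min 9096 | W₂..W₆: k=2: 0+15480+12·51·76=61992; k=3: 42228+11178+12·69·76=116334; k=4: 20655+760+12·5·76=25975; k=5: 8952+0+12·2·76=10776 → min 10776.
Length 6: W₁..W₆: k=1: 0+10776+6·12·76=16248; k=2: 3672+15480+6·51·76=42408; k=3: 24786+11178+6·69·76=67428; k=4: 21015+760+6·5·76=24055; k=5: 9096+0+6·2·76=10008 → min 10008.
Optimal order: ((W₁(W₂(W₃(W₄W₅))))W₆) with cost 10008.

10008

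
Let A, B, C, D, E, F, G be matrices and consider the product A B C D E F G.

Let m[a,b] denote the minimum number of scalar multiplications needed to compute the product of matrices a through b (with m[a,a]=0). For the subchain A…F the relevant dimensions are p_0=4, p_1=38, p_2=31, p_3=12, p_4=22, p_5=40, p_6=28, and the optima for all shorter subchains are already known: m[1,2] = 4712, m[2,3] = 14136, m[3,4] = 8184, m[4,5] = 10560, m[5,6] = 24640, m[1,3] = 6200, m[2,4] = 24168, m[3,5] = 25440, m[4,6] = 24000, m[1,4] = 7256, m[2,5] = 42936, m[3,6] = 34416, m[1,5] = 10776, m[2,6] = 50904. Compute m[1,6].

m[1,6] = min over k∈[1,5] of m[1,k]+m[k+1,6]+p_{0}·p_k·p_{6}.
k=1: 0 + 50904 + 4·38·28 = 55160; k=2: 4712 + 34416 + 4·31·28 = 42600; k=3: 6200 + 24000 + 4·12·28 = 31544; k=4: 7256 + 24640 + 4·22·28 = 34360; k=5: 10776 + 0 + 4·40·28 = 15256.
Minimum: 15256 at k=5.

15256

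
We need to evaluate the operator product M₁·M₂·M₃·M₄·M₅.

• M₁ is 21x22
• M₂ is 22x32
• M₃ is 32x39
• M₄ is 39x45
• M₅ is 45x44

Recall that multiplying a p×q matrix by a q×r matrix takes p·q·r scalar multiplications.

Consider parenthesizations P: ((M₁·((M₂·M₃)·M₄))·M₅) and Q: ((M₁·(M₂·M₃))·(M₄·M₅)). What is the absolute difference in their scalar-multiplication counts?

Order P = ((M₁·((M₂·M₃)·M₄))·M₅): (M₂·M₃): 22×32 by 32×39 → 22×39, cost 22·32·39 = 27456; ((M₂·M₃)·M₄): 22×39 by 39×45 → 22×45, cost 22·39·45 = 38610; cumulative 66066; (M₁·((M₂·M₃)·M₄)): 21×22 by 22×45 → 21×45, cost 21·22·45 = 20790; cumulative 86856; ((M₁·((M₂·M₃)·M₄))·M₅): 21×45 by 45×44 → 21×44, cost 21·45·44 = 41580; cumulative 128436. Total 128436.
Order Q = ((M₁·(M₂·M₃))·(M₄·M₅)): (M₂·M₃): 22×32 by 32×39 → 22×39, cost 22·32·39 = 27456; (M₁·(M₂·M₃)): 21×22 by 22×39 → 21×39, cost 21·22·39 = 18018; cumulative 45474; (M₄·M₅): 39×45 by 45×44 → 39×44, cost 39·45·44 = 77220; ((M₁·(M₂·M₃))·(M₄·M₅)): 21×39 by 39×44 → 21×44, cost 21·39·44 = 36036; cumulative 158730. Total 158730.
Difference: |128436 − 158730| = 30294.

30294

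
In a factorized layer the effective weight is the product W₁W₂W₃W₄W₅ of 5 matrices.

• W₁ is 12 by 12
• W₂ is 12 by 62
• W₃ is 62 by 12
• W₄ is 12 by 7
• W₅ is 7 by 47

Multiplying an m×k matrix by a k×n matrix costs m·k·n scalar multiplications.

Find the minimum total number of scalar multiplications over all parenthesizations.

Adjacent pairs: W₁W₂ = 12·12·62 = 8928; W₂W₃ = 12·62·12 = 8928; W₃W₄ = 62·12·7 = 5208; W₄W₅ = 12·7·47 = 3948.
Length 3: W₁..W₃: k=1: 0+8928+12·12·12=10656; k=2: 8928+0+12·62·12=17856 → min 10656 | W₂..W₄: k=2: 0+5208+12·62·7=10416; k=3: 8928+0+12·12·7=9936 → min 9936 | W₃..W₅: k=3: 0+3948+62·12·47=38916; k=4: 5208+0+62·7·47=25606 → min 25606.
Length 4: W₁..W₄: k=1: 0+9936+12·12·7=10944; k=2: 8928+5208+12·62·7=19344; k=3: 10656+0+12·12·7=11664 → min 10944 | W₂..W₅: k=2: 0+25606+12·62·47=60574; k=3: 8928+3948+12·12·47=19644; k=4: 9936+0+12·7·47=13884 → min 13884.
Length 5: W₁..W₅: k=1: 0+13884+12·12·47=20652; k=2: 8928+25606+12·62·47=69502; k=3: 10656+3948+12·12·47=21372; k=4: 10944+0+12·7·47=14892 → min 14892.
Optimal order: ((W₁((W₂W₃)W₄))W₅) with cost 14892.

14892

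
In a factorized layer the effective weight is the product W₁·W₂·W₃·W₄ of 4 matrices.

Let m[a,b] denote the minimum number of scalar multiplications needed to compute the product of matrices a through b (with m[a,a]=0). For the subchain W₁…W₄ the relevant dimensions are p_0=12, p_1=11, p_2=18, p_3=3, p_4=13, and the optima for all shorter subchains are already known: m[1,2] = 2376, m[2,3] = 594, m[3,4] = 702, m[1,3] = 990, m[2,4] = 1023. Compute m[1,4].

1458

m[1,4] = min over k∈[1,3] of m[1,k]+m[k+1,4]+p_{0}·p_k·p_{4}.
k=1: 0 + 1023 + 12·11·13 = 2739; k=2: 2376 + 702 + 12·18·13 = 5886; k=3: 990 + 0 + 12·3·13 = 1458.
Minimum: 1458 at k=3.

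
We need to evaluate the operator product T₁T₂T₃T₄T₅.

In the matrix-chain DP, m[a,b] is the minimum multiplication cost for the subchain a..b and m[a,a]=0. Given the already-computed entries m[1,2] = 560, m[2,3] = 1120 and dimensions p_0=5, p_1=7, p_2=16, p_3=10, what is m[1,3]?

m[1,3] = min over k∈[1,2] of m[1,k]+m[k+1,3]+p_{0}·p_k·p_{3}.
k=1: 0 + 1120 + 5·7·10 = 1470; k=2: 560 + 0 + 5·16·10 = 1360.
Minimum: 1360 at k=2.

1360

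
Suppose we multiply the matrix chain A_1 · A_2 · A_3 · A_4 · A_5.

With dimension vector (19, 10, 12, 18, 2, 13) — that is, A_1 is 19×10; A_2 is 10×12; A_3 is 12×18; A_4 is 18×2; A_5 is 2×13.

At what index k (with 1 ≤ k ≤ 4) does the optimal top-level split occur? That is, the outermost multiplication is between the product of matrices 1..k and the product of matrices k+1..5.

4

Adjacent pairs: A_1A_2 = 19·10·12 = 2280; A_2A_3 = 10·12·18 = 2160; A_3A_4 = 12·18·2 = 432; A_4A_5 = 18·2·13 = 468.
Length 3: A_1..A_3: k=1: 0+2160+19·10·18=5580; k=2: 2280+0+19·12·18=6384 → min 5580 | A_2..A_4: k=2: 0+432+10·12·2=672; k=3: 2160+0+10·18·2=2520 → min 672 | A_3..A_5: k=3: 0+468+12·18·13=3276; k=4: 432+0+12·2·13=744 → min 744.
Length 4: A_1..A_4: k=1: 0+672+19·10·2=1052; k=2: 2280+432+19·12·2=3168; k=3: 5580+0+19·18·2=6264 → min 1052 | A_2..A_5: k=2: 0+744+10·12·13=2304; k=3: 2160+468+10·18·13=4968; k=4: 672+0+10·2·13=932 → min 932.
Top-level splits: k=1: (A_1..A_1)·(A_2..A_5) → 0+932+19·10·13 = 3402; k=2: (A_1..A_2)·(A_3..A_5) → 2280+744+19·12·13 = 5988; k=3: (A_1..A_3)·(A_4..A_5) → 5580+468+19·18·13 = 10494; k=4: (A_1..A_4)·(A_5..A_5) → 1052+0+19·2·13 = 1546.
Best split is after A_4, i.e. k = 4.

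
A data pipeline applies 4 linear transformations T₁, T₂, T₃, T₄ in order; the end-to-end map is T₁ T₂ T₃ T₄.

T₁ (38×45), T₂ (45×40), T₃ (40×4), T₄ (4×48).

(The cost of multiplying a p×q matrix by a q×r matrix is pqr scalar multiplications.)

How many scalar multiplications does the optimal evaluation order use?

Adjacent pairs: T₁T₂ = 38·45·40 = 68400; T₂T₃ = 45·40·4 = 7200; T₃T₄ = 40·4·48 = 7680.
Length 3: T₁..T₃: k=1: 0+7200+38·45·4=14040; k=2: 68400+0+38·40·4=74480 → min 14040 | T₂..T₄: k=2: 0+7680+45·40·48=94080; k=3: 7200+0+45·4·48=15840 → min 15840.
Length 4: T₁..T₄: k=1: 0+15840+38·45·48=97920; k=2: 68400+7680+38·40·48=149040; k=3: 14040+0+38·4·48=21336 → min 21336.
Optimal order: ((T₁ (T₂ T₃)) T₄) with cost 21336.

21336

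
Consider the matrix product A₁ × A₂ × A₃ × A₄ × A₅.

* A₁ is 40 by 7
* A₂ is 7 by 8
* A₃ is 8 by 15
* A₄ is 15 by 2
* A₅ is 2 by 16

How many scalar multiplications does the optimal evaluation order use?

Adjacent pairs: A₁A₂ = 40·7·8 = 2240; A₂A₃ = 7·8·15 = 840; A₃A₄ = 8·15·2 = 240; A₄A₅ = 15·2·16 = 480.
Length 3: A₁..A₃: k=1: 0+840+40·7·15=5040; k=2: 2240+0+40·8·15=7040 → min 5040 | A₂..A₄: k=2: 0+240+7·8·2=352; k=3: 840+0+7·15·2=1050 → min 352 | A₃..A₅: k=3: 0+480+8·15·16=2400; k=4: 240+0+8·2·16=496 → min 496.
Length 4: A₁..A₄: k=1: 0+352+40·7·2=912; k=2: 2240+240+40·8·2=3120; k=3: 5040+0+40·15·2=6240 → min 912 | A₂..A₅: k=2: 0+496+7·8·16=1392; k=3: 840+480+7·15·16=3000; k=4: 352+0+7·2·16=576 → min 576.
Length 5: A₁..A₅: k=1: 0+576+40·7·16=5056; k=2: 2240+496+40·8·16=7856; k=3: 5040+480+40·15·16=15120; k=4: 912+0+40·2·16=2192 → min 2192.
Optimal order: ((A₁ × (A₂ × (A₃ × A₄))) × A₅) with cost 2192.

2192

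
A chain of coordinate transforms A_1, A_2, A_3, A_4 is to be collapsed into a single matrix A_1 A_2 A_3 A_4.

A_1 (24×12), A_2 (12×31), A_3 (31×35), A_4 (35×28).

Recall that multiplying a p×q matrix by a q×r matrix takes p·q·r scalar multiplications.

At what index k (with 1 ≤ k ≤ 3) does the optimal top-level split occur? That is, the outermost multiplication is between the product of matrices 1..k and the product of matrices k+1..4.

1

Adjacent pairs: A_1A_2 = 24·12·31 = 8928; A_2A_3 = 12·31·35 = 13020; A_3A_4 = 31·35·28 = 30380.
Length 3: A_1..A_3: k=1: 0+13020+24·12·35=23100; k=2: 8928+0+24·31·35=34968 → min 23100 | A_2..A_4: k=2: 0+30380+12·31·28=40796; k=3: 13020+0+12·35·28=24780 → min 24780.
Top-level splits: k=1: (A_1..A_1)·(A_2..A_4) → 0+24780+24·12·28 = 32844; k=2: (A_1..A_2)·(A_3..A_4) → 8928+30380+24·31·28 = 60140; k=3: (A_1..A_3)·(A_4..A_4) → 23100+0+24·35·28 = 46620.
Best split is after A_1, i.e. k = 1.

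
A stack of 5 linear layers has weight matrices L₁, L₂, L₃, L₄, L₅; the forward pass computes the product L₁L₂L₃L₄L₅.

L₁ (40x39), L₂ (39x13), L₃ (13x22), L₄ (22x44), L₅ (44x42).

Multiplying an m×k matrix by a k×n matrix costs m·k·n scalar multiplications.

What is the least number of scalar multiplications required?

78728

Adjacent pairs: L₁L₂ = 40·39·13 = 20280; L₂L₃ = 39·13·22 = 11154; L₃L₄ = 13·22·44 = 12584; L₄L₅ = 22·44·42 = 40656.
Length 3: L₁..L₃: k=1: 0+11154+40·39·22=45474; k=2: 20280+0+40·13·22=31720 → min 31720 | L₂..L₄: k=2: 0+12584+39·13·44=34892; k=3: 11154+0+39·22·44=48906 → min 34892 | L₃..L₅: k=3: 0+40656+13·22·42=52668; k=4: 12584+0+13·44·42=36608 → min 36608.
Length 4: L₁..L₄: k=1: 0+34892+40·39·44=103532; k=2: 20280+12584+40·13·44=55744; k=3: 31720+0+40·22·44=70440 → min 55744 | L₂..L₅: k=2: 0+36608+39·13·42=57902; k=3: 11154+40656+39·22·42=87846; k=4: 34892+0+39·44·42=106964 → min 57902.
Length 5: L₁..L₅: k=1: 0+57902+40·39·42=123422; k=2: 20280+36608+40·13·42=78728; k=3: 31720+40656+40·22·42=109336; k=4: 55744+0+40·44·42=129664 → min 78728.
Optimal order: ((L₁L₂)((L₃L₄)L₅)) with cost 78728.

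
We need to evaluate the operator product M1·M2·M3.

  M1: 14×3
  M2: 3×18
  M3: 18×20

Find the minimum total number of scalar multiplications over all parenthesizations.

Order (M1·(M2·M3)): (M2·M3): 3×18 by 18×20 → 3×20, cost 3·18·20 = 1080; (M1·(M2·M3)): 14×3 by 3×20 → 14×20, cost 14·3·20 = 840; cumulative 1920. Total 1920.
Order ((M1·M2)·M3): (M1·M2): 14×3 by 3×18 → 14×18, cost 14·3·18 = 756; ((M1·M2)·M3): 14×18 by 18×20 → 14×20, cost 14·18·20 = 5040; cumulative 5796. Total 5796.
Minimum: 1920.

1920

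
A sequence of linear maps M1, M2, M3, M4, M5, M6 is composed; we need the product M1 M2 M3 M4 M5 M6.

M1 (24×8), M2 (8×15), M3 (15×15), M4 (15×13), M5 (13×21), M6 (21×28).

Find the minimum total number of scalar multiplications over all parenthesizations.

Adjacent pairs: M1M2 = 24·8·15 = 2880; M2M3 = 8·15·15 = 1800; M3M4 = 15·15·13 = 2925; M4M5 = 15·13·21 = 4095; M5M6 = 13·21·28 = 7644.
Length 3: M1..M3: k=1: 0+1800+24·8·15=4680; k=2: 2880+0+24·15·15=8280 → min 4680 | M2..M4: k=2: 0+2925+8·15·13=4485; k=3: 1800+0+8·15·13=3360 → min 3360 | M3..M5: k=3: 0+4095+15·15·21=8820; k=4: 2925+0+15·13·21=7020 → min 7020 | M4..M6: k=4: 0+7644+15·13·28=13104; k=5: 4095+0+15·21·28=12915 → min 12915.
Length 4: M1..M4: k=1: 0+3360+24·8·13=5856; k=2: 2880+2925+24·15·13=10485; k=3: 4680+0+24·15·13=9360 → min 5856 | M2..M5: k=2: 0+7020+8·15·21=9540; k=3: 1800+4095+8·15·21=8415; k=4: 3360+0+8·13·21=5544 → min 5544 | M3..M6: k=3: 0+12915+15·15·28=19215; k=4: 2925+7644+15·13·28=16029; k=5: 7020+0+15·21·28=15840 → min 15840.
Length 5: M1..M5: k=1: 0+5544+24·8·21=9576; k=2: 2880+7020+24·15·21=17460; k=3: 4680+4095+24·15·21=16335; k=4: 5856+0+24·13·21=12408 → min 9576 | M2..M6: k=2: 0+15840+8·15·28=19200; k=3: 1800+12915+8·15·28=18075; k=4: 3360+7644+8·13·28=13916; k=5: 5544+0+8·21·28=10248 → min 10248.
Length 6: M1..M6: k=1: 0+10248+24·8·28=15624; k=2: 2880+15840+24·15·28=28800; k=3: 4680+12915+24·15·28=27675; k=4: 5856+7644+24·13·28=22236; k=5: 9576+0+24·21·28=23688 → min 15624.
Optimal order: (M1 ((((M2 M3) M4) M5) M6)) with cost 15624.

15624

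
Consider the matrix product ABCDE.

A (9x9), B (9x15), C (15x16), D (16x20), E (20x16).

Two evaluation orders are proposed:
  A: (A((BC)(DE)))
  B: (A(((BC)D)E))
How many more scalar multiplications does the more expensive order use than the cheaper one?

Order A = (A((BC)(DE))): (BC): 9×15 by 15×16 → 9×16, cost 9·15·16 = 2160; (DE): 16×20 by 20×16 → 16×16, cost 16·20·16 = 5120; ((BC)(DE)): 9×16 by 16×16 → 9×16, cost 9·16·16 = 2304; cumulative 9584; (A((BC)(DE))): 9×9 by 9×16 → 9×16, cost 9·9·16 = 1296; cumulative 10880. Total 10880.
Order B = (A(((BC)D)E)): (BC): 9×15 by 15×16 → 9×16, cost 9·15·16 = 2160; ((BC)D): 9×16 by 16×20 → 9×20, cost 9·16·20 = 2880; cumulative 5040; (((BC)D)E): 9×20 by 20×16 → 9×16, cost 9·20·16 = 2880; cumulative 7920; (A(((BC)D)E)): 9×9 by 9×16 → 9×16, cost 9·9·16 = 1296; cumulative 9216. Total 9216.
Difference: |10880 − 9216| = 1664.

1664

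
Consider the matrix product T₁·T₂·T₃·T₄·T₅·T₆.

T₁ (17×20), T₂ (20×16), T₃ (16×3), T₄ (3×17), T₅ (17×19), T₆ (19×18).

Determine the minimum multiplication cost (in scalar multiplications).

4893

Adjacent pairs: T₁T₂ = 17·20·16 = 5440; T₂T₃ = 20·16·3 = 960; T₃T₄ = 16·3·17 = 816; T₄T₅ = 3·17·19 = 969; T₅T₆ = 17·19·18 = 5814.
Length 3: T₁..T₃: k=1: 0+960+17·20·3=1980; k=2: 5440+0+17·16·3=6256 → min 1980 | T₂..T₄: k=2: 0+816+20·16·17=6256; k=3: 960+0+20·3·17=1980 → min 1980 | T₃..T₅: k=3: 0+969+16·3·19=1881; k=4: 816+0+16·17·19=5984 → min 1881 | T₄..T₆: k=4: 0+5814+3·17·18=6732; k=5: 969+0+3·19·18=1995 → min 1995.
Length 4: T₁..T₄: k=1: 0+1980+17·20·17=7760; k=2: 5440+816+17·16·17=10880; k=3: 1980+0+17·3·17=2847 → min 2847 | T₂..T₅: k=2: 0+1881+20·16·19=7961; k=3: 960+969+20·3·19=3069; k=4: 1980+0+20·17·19=8440 → min 3069 | T₃..T₆: k=3: 0+1995+16·3·18=2859; k=4: 816+5814+16·17·18=11526; k=5: 1881+0+16·19·18=7353 → min 2859.
Length 5: T₁..T₅: k=1: 0+3069+17·20·19=9529; k=2: 5440+1881+17·16·19=12489; k=3: 1980+969+17·3·19=3918; k=4: 2847+0+17·17·19=8338 → min 3918 | T₂..T₆: k=2: 0+2859+20·16·18=8619; k=3: 960+1995+20·3·18=4035; k=4: 1980+5814+20·17·18=13914; k=5: 3069+0+20·19·18=9909 → min 4035.
Length 6: T₁..T₆: k=1: 0+4035+17·20·18=10155; k=2: 5440+2859+17·16·18=13195; k=3: 1980+1995+17·3·18=4893; k=4: 2847+5814+17·17·18=13863; k=5: 3918+0+17·19·18=9732 → min 4893.
Optimal order: ((T₁·(T₂·T₃))·((T₄·T₅)·T₆)) with cost 4893.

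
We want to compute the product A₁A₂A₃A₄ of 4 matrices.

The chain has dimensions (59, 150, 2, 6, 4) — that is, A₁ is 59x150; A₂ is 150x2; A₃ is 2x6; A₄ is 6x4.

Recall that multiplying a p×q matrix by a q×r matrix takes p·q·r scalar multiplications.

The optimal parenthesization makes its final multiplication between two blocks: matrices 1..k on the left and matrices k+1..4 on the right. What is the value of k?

Adjacent pairs: A₁A₂ = 59·150·2 = 17700; A₂A₃ = 150·2·6 = 1800; A₃A₄ = 2·6·4 = 48.
Length 3: A₁..A₃: k=1: 0+1800+59·150·6=54900; k=2: 17700+0+59·2·6=18408 → min 18408 | A₂..A₄: k=2: 0+48+150·2·4=1248; k=3: 1800+0+150·6·4=5400 → min 1248.
Top-level splits: k=1: (A₁..A₁)·(A₂..A₄) → 0+1248+59·150·4 = 36648; k=2: (A₁..A₂)·(A₃..A₄) → 17700+48+59·2·4 = 18220; k=3: (A₁..A₃)·(A₄..A₄) → 18408+0+59·6·4 = 19824.
Best split is after A₂, i.e. k = 2.

2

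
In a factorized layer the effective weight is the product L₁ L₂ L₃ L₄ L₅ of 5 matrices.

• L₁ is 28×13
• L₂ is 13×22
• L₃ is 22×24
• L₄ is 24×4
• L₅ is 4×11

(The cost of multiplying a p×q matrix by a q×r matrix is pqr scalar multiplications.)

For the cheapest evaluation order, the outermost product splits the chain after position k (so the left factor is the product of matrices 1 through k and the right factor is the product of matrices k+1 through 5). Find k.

Adjacent pairs: L₁L₂ = 28·13·22 = 8008; L₂L₃ = 13·22·24 = 6864; L₃L₄ = 22·24·4 = 2112; L₄L₅ = 24·4·11 = 1056.
Length 3: L₁..L₃: k=1: 0+6864+28·13·24=15600; k=2: 8008+0+28·22·24=22792 → min 15600 | L₂..L₄: k=2: 0+2112+13·22·4=3256; k=3: 6864+0+13·24·4=8112 → min 3256 | L₃..L₅: k=3: 0+1056+22·24·11=6864; k=4: 2112+0+22·4·11=3080 → min 3080.
Length 4: L₁..L₄: k=1: 0+3256+28·13·4=4712; k=2: 8008+2112+28·22·4=12584; k=3: 15600+0+28·24·4=18288 → min 4712 | L₂..L₅: k=2: 0+3080+13·22·11=6226; k=3: 6864+1056+13·24·11=11352; k=4: 3256+0+13·4·11=3828 → min 3828.
Top-level splits: k=1: (L₁..L₁)·(L₂..L₅) → 0+3828+28·13·11 = 7832; k=2: (L₁..L₂)·(L₃..L₅) → 8008+3080+28·22·11 = 17864; k=3: (L₁..L₃)·(L₄..L₅) → 15600+1056+28·24·11 = 24048; k=4: (L₁..L₄)·(L₅..L₅) → 4712+0+28·4·11 = 5944.
Best split is after L₄, i.e. k = 4.

4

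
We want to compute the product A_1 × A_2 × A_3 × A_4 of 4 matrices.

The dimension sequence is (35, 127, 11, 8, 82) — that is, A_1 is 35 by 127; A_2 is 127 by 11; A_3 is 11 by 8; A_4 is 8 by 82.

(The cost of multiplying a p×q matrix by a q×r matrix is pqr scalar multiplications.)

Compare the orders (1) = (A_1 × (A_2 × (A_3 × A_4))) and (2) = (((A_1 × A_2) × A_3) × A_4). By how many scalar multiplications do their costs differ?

Order (1) = (A_1 × (A_2 × (A_3 × A_4))): (A_3 × A_4): 11×8 by 8×82 → 11×82, cost 11·8·82 = 7216; (A_2 × (A_3 × A_4)): 127×11 by 11×82 → 127×82, cost 127·11·82 = 114554; cumulative 121770; (A_1 × (A_2 × (A_3 × A_4))): 35×127 by 127×82 → 35×82, cost 35·127·82 = 364490; cumulative 486260. Total 486260.
Order (2) = (((A_1 × A_2) × A_3) × A_4): (A_1 × A_2): 35×127 by 127×11 → 35×11, cost 35·127·11 = 48895; ((A_1 × A_2) × A_3): 35×11 by 11×8 → 35×8, cost 35·11·8 = 3080; cumulative 51975; (((A_1 × A_2) × A_3) × A_4): 35×8 by 8×82 → 35×82, cost 35·8·82 = 22960; cumulative 74935. Total 74935.
Difference: |486260 − 74935| = 411325.

411325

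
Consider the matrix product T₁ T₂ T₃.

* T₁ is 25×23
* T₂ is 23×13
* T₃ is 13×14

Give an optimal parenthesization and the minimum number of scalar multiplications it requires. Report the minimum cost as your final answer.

12025

(T₁ (T₂ T₃)): cost 12236.
((T₁ T₂) T₃): cost 12025.
Optimal: ((T₁ T₂) T₃) with cost 12025.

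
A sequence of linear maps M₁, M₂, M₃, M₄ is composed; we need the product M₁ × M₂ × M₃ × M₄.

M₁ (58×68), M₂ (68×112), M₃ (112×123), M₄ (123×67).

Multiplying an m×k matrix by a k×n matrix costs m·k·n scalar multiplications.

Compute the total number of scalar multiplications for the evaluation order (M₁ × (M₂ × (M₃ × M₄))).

1697512

(M₃ × M₄): 112×123 by 123×67 → 112×67, cost 112·123·67 = 922992
(M₂ × (M₃ × M₄)): 68×112 by 112×67 → 68×67, cost 68·112·67 = 510272; cumulative 1433264
(M₁ × (M₂ × (M₃ × M₄))): 58×68 by 68×67 → 58×67, cost 58·68·67 = 264248; cumulative 1697512
Total: 1697512 scalar multiplications.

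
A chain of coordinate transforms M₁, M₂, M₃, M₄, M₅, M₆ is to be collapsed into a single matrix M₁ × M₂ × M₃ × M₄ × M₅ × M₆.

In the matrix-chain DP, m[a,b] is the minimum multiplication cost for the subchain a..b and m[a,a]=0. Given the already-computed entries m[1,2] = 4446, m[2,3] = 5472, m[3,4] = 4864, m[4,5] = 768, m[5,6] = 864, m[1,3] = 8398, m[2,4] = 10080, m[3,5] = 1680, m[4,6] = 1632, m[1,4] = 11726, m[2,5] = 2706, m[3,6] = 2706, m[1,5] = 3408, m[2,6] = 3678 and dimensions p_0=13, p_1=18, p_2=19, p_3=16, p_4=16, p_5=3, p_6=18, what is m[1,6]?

4110

m[1,6] = min over k∈[1,5] of m[1,k]+m[k+1,6]+p_{0}·p_k·p_{6}.
k=1: 0 + 3678 + 13·18·18 = 7890; k=2: 4446 + 2706 + 13·19·18 = 11598; k=3: 8398 + 1632 + 13·16·18 = 13774; k=4: 11726 + 864 + 13·16·18 = 16334; k=5: 3408 + 0 + 13·3·18 = 4110.
Minimum: 4110 at k=5.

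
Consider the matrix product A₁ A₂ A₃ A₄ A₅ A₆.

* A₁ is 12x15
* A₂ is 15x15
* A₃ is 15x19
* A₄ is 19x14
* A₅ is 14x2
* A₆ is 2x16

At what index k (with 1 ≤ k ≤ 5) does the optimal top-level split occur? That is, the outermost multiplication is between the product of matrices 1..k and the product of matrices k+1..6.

Adjacent pairs: A₁A₂ = 12·15·15 = 2700; A₂A₃ = 15·15·19 = 4275; A₃A₄ = 15·19·14 = 3990; A₄A₅ = 19·14·2 = 532; A₅A₆ = 14·2·16 = 448.
Length 3: A₁..A₃: k=1: 0+4275+12·15·19=7695; k=2: 2700+0+12·15·19=6120 → min 6120 | A₂..A₄: k=2: 0+3990+15·15·14=7140; k=3: 4275+0+15·19·14=8265 → min 7140 | A₃..A₅: k=3: 0+532+15·19·2=1102; k=4: 3990+0+15·14·2=4410 → min 1102 | A₄..A₆: k=4: 0+448+19·14·16=4704; k=5: 532+0+19·2·16=1140 → min 1140.
Length 4: A₁..A₄: k=1: 0+7140+12·15·14=9660; k=2: 2700+3990+12·15·14=9210; k=3: 6120+0+12·19·14=9312 → min 9210 | A₂..A₅: k=2: 0+1102+15·15·2=1552; k=3: 4275+532+15·19·2=5377; k=4: 7140+0+15·14·2=7560 → min 1552 | A₃..A₆: k=3: 0+1140+15·19·16=5700; k=4: 3990+448+15·14·16=7798; k=5: 1102+0+15·2·16=1582 → min 1582.
Length 5: A₁..A₅: k=1: 0+1552+12·15·2=1912; k=2: 2700+1102+12·15·2=4162; k=3: 6120+532+12·19·2=7108; k=4: 9210+0+12·14·2=9546 → min 1912 | A₂..A₆: k=2: 0+1582+15·15·16=5182; k=3: 4275+1140+15·19·16=9975; k=4: 7140+448+15·14·16=10948; k=5: 1552+0+15·2·16=2032 → min 2032.
Top-level splits: k=1: (A₁..A₁)·(A₂..A₆) → 0+2032+12·15·16 = 4912; k=2: (A₁..A₂)·(A₃..A₆) → 2700+1582+12·15·16 = 7162; k=3: (A₁..A₃)·(A₄..A₆) → 6120+1140+12·19·16 = 10908; k=4: (A₁..A₄)·(A₅..A₆) → 9210+448+12·14·16 = 12346; k=5: (A₁..A₅)·(A₆..A₆) → 1912+0+12·2·16 = 2296.
Best split is after A₅, i.e. k = 5.

5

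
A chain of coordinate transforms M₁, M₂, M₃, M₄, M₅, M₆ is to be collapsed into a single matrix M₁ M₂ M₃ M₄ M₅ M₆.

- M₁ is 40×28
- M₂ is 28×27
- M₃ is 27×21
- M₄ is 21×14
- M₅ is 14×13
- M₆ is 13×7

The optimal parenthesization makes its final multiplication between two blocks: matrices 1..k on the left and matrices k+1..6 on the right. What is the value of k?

1

Adjacent pairs: M₁M₂ = 40·28·27 = 30240; M₂M₃ = 28·27·21 = 15876; M₃M₄ = 27·21·14 = 7938; M₄M₅ = 21·14·13 = 3822; M₅M₆ = 14·13·7 = 1274.
Length 3: M₁..M₃: k=1: 0+15876+40·28·21=39396; k=2: 30240+0+40·27·21=52920 → min 39396 | M₂..M₄: k=2: 0+7938+28·27·14=18522; k=3: 15876+0+28·21·14=24108 → min 18522 | M₃..M₅: k=3: 0+3822+27·21·13=11193; k=4: 7938+0+27·14·13=12852 → min 11193 | M₄..M₆: k=4: 0+1274+21·14·7=3332; k=5: 3822+0+21·13·7=5733 → min 3332.
Length 4: M₁..M₄: k=1: 0+18522+40·28·14=34202; k=2: 30240+7938+40·27·14=53298; k=3: 39396+0+40·21·14=51156 → min 34202 | M₂..M₅: k=2: 0+11193+28·27·13=21021; k=3: 15876+3822+28·21·13=27342; k=4: 18522+0+28·14·13=23618 → min 21021 | M₃..M₆: k=3: 0+3332+27·21·7=7301; k=4: 7938+1274+27·14·7=11858; k=5: 11193+0+27·13·7=13650 → min 7301.
Length 5: M₁..M₅: k=1: 0+21021+40·28·13=35581; k=2: 30240+11193+40·27·13=55473; k=3: 39396+3822+40·21·13=54138; k=4: 34202+0+40·14·13=41482 → min 35581 | M₂..M₆: k=2: 0+7301+28·27·7=12593; k=3: 15876+3332+28·21·7=23324; k=4: 18522+1274+28·14·7=22540; k=5: 21021+0+28·13·7=23569 → min 12593.
Top-level splits: k=1: (M₁..M₁)·(M₂..M₆) → 0+12593+40·28·7 = 20433; k=2: (M₁..M₂)·(M₃..M₆) → 30240+7301+40·27·7 = 45101; k=3: (M₁..M₃)·(M₄..M₆) → 39396+3332+40·21·7 = 48608; k=4: (M₁..M₄)·(M₅..M₆) → 34202+1274+40·14·7 = 39396; k=5: (M₁..M₅)·(M₆..M₆) → 35581+0+40·13·7 = 39221.
Best split is after M₁, i.e. k = 1.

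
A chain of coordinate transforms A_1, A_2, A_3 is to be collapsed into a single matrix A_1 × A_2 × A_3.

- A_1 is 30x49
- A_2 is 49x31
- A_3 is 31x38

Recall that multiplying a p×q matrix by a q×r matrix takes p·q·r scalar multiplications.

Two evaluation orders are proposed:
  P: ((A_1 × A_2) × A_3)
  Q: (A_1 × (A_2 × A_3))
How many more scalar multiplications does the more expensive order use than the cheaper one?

32672

Order P = ((A_1 × A_2) × A_3): (A_1 × A_2): 30×49 by 49×31 → 30×31, cost 30·49·31 = 45570; ((A_1 × A_2) × A_3): 30×31 by 31×38 → 30×38, cost 30·31·38 = 35340; cumulative 80910. Total 80910.
Order Q = (A_1 × (A_2 × A_3)): (A_2 × A_3): 49×31 by 31×38 → 49×38, cost 49·31·38 = 57722; (A_1 × (A_2 × A_3)): 30×49 by 49×38 → 30×38, cost 30·49·38 = 55860; cumulative 113582. Total 113582.
Difference: |80910 − 113582| = 32672.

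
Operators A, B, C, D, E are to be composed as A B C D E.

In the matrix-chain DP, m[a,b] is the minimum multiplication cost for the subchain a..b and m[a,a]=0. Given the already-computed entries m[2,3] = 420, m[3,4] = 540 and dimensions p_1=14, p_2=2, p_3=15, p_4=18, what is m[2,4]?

1044

m[2,4] = min over k∈[2,3] of m[2,k]+m[k+1,4]+p_{1}·p_k·p_{4}.
k=2: 0 + 540 + 14·2·18 = 1044; k=3: 420 + 0 + 14·15·18 = 4200.
Minimum: 1044 at k=2.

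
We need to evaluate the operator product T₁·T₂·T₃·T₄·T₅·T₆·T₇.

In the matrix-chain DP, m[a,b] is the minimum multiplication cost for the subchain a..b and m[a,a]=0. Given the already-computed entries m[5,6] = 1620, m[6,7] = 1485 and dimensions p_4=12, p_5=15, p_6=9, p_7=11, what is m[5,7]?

m[5,7] = min over k∈[5,6] of m[5,k]+m[k+1,7]+p_{4}·p_k·p_{7}.
k=5: 0 + 1485 + 12·15·11 = 3465; k=6: 1620 + 0 + 12·9·11 = 2808.
Minimum: 2808 at k=6.

2808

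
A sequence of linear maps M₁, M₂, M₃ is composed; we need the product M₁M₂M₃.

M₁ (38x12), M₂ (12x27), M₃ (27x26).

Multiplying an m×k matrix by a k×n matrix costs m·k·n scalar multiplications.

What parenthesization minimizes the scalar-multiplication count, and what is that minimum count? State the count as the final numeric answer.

20280

(M₁(M₂M₃)): cost 20280.
((M₁M₂)M₃): cost 38988.
Optimal: (M₁(M₂M₃)) with cost 20280.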